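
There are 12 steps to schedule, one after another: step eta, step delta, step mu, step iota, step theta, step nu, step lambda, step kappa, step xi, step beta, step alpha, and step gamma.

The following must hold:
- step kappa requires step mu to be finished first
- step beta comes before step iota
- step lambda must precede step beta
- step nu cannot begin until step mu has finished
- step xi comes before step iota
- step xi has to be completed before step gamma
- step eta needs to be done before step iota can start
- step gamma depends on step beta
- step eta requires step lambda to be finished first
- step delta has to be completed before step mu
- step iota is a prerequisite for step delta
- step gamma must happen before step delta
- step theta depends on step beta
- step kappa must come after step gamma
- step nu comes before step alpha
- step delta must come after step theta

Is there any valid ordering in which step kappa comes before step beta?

The constraints give a chain step beta → step gamma → step kappa, which forces step beta before step kappa.
Hence step kappa can never be scheduled before step beta.

No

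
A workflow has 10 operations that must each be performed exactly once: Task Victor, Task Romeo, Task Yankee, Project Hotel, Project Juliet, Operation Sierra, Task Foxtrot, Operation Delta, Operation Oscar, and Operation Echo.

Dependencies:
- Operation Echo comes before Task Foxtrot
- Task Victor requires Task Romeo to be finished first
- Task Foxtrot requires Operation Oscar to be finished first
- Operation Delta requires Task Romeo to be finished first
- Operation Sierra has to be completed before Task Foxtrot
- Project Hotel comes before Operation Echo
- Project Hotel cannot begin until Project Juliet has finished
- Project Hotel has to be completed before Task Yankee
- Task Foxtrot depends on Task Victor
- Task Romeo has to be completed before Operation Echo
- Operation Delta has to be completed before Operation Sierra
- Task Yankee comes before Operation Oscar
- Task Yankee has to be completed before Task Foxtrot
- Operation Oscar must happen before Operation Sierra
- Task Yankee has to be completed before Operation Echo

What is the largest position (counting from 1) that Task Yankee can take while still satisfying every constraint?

Following every chain forward from Task Yankee, the operations that must come later are Operation Sierra, Task Foxtrot, Operation Oscar, Operation Echo — 4 of them.
With 4 mandatory successors out of 10 operations total, the latest slot for Task Yankee is 10−4 = 6, and it's reachable by doing all non-successors before Task Yankee.

6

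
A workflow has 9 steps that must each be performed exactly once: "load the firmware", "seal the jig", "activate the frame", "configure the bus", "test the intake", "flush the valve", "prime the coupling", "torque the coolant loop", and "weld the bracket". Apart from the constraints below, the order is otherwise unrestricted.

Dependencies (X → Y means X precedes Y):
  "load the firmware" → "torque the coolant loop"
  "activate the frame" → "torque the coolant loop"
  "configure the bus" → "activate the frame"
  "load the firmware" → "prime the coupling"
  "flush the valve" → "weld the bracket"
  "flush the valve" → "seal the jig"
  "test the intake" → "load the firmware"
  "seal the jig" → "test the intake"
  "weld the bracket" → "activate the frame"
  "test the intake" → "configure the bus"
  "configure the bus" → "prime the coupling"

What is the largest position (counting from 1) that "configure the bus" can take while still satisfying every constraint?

6

Following every chain forward from "configure the bus", the steps that must come later are "activate the frame", "prime the coupling", "torque the coolant loop" — 3 of them.
With 3 mandatory successors out of 9 steps total, the latest slot for "configure the bus" is 9−3 = 6, and it's reachable by doing all non-successors before "configure the bus".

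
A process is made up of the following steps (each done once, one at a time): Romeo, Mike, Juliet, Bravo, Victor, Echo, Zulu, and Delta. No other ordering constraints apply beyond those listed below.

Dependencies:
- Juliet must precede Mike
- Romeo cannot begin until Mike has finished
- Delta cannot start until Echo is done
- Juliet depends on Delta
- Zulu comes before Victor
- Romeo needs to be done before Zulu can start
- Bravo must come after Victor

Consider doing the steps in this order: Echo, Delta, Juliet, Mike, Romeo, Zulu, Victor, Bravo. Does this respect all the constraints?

Yes

Checking each listed constraint against this order: for instance, Delta is in position 2 and Juliet in position 3, so that constraint holds — and the remaining constraints check out the same way.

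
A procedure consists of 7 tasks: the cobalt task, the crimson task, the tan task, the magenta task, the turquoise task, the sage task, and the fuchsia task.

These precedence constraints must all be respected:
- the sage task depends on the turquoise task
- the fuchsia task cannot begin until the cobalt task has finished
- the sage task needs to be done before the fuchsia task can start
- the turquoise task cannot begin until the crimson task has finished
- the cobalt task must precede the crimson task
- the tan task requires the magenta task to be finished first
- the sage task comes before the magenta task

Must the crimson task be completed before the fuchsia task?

Following the dependencies: the crimson task → the turquoise task → the sage task → the fuchsia task.
Hence the crimson task necessarily comes before the fuchsia task.

Yes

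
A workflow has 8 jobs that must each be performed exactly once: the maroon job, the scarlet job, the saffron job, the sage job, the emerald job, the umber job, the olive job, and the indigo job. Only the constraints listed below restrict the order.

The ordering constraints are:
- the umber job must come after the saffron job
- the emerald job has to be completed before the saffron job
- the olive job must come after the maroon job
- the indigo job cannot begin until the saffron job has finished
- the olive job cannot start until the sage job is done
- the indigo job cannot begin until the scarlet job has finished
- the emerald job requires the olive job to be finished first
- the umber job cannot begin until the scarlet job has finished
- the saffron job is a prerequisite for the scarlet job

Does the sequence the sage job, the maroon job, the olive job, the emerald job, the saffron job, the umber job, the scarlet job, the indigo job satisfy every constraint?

The sequence places the umber job ahead of the scarlet job.
But one of the constraints requires the scarlet job before the umber job, so this ordering violates it.

No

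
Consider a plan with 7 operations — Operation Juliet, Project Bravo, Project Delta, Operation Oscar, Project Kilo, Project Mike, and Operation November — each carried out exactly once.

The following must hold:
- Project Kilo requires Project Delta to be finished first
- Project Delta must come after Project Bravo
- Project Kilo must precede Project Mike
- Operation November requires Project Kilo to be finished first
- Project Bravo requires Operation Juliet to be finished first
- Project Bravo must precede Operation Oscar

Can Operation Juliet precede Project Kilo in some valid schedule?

Operation Juliet is actually forced before Project Kilo by the constraints, so certainly some valid ordering has Operation Juliet first.

Yes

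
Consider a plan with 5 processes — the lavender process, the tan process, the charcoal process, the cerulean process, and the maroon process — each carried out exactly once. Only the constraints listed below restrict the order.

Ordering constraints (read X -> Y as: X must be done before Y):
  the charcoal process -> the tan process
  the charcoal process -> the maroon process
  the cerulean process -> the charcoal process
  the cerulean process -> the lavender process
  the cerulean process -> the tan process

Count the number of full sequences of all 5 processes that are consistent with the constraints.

Only the cerulean process has no prerequisites, so it must go first.
Counting all ways to extend the partial order to a total order gives 8.

8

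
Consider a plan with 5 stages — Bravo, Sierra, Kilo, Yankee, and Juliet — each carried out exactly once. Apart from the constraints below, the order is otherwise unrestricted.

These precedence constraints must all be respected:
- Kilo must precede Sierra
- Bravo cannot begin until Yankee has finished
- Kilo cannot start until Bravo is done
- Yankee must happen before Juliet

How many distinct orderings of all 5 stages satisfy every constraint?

4

Only Yankee has no prerequisites, so it must go first.
Systematically extending each partial ordering one stage at a time and counting, there are 4 complete orderings.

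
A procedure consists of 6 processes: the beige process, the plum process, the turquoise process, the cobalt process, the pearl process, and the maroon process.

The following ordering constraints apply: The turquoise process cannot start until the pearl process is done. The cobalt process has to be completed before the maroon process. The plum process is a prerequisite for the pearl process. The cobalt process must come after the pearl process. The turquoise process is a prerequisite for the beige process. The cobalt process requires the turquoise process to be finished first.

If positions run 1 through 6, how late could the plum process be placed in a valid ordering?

Every process that must follow the plum process has to come after it. Tracing all chains starting from the plum process, those processes are: the beige process, the turquoise process, the cobalt process, the pearl process, the maroon process — 5 in total.
With 5 mandatory successors out of 6 processes total, the latest slot for the plum process is 6−5 = 1, and it's reachable by doing all non-successors before the plum process.

1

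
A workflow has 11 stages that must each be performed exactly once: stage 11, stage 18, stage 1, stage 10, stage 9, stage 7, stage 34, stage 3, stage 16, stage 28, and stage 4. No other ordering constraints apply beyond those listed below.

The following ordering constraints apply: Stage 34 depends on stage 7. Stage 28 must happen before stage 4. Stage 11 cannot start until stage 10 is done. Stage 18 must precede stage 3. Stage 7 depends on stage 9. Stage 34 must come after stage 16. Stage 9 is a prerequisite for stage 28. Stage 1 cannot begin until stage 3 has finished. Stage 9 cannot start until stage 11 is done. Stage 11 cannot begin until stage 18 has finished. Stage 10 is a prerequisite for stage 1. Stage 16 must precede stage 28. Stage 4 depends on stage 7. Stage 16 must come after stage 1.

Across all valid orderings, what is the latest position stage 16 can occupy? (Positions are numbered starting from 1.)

8

Following every chain forward from stage 16, the stages that must come later are stage 34, stage 28, stage 4 — 3 of them.
So at least 3 stages follow stage 16, putting stage 16 no later than position 8. That position is achievable by scheduling everything else first.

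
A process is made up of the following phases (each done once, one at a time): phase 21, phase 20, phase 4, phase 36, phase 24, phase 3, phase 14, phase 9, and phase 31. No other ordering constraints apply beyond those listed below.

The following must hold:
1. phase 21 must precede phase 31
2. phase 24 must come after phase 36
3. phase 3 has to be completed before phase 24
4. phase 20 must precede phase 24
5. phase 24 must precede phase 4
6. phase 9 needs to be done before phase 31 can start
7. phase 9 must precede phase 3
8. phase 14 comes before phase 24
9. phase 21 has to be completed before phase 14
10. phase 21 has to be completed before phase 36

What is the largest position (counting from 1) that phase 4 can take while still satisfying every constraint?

Phase 4 has no required successors, so nothing stops it from going last (position 9).

9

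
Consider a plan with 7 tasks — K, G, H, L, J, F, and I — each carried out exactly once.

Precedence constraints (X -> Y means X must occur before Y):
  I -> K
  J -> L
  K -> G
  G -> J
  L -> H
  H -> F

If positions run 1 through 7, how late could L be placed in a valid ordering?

Every task that must follow L has to come after it. Tracing all chains starting from L, those tasks are: H, F — 2 in total.
So at least 2 tasks follow L, putting L no later than position 5. That position is achievable by scheduling everything else first.

5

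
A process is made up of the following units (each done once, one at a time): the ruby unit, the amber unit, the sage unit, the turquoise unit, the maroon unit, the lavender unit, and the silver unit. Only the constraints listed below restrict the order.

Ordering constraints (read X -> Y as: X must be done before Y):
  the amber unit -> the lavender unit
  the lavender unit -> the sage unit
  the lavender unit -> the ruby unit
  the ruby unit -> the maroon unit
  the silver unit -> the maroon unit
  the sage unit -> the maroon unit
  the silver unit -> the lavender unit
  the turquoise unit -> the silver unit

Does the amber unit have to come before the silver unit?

No

No chain of constraints connects the amber unit to the silver unit in either direction.
A valid ordering placing the silver unit before the amber unit exists, so the answer is no.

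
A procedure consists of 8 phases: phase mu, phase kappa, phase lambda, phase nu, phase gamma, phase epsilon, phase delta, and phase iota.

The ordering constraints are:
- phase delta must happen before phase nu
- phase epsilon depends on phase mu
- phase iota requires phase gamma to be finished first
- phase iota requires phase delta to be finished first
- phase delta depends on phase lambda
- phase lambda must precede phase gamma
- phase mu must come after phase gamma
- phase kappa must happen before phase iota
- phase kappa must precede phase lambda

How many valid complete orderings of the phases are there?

35

Phase kappa is the only phase with nothing required before it, so every ordering starts there.
Enumerating by repeatedly choosing an available phase (one whose prerequisites are all placed) gives 35 distinct complete orderings.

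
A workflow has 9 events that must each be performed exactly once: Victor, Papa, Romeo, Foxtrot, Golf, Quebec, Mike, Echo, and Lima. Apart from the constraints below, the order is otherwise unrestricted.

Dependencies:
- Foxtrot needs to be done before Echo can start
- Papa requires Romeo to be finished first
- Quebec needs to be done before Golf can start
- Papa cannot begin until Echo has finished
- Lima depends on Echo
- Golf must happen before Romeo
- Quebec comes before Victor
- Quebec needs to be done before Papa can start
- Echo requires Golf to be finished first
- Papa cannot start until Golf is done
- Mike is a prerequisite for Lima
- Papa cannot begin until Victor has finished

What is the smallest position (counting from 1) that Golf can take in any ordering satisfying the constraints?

2

Working backwards through the constraints from Golf, its only required predecessor is Quebec.
So at minimum 1 event comes before Golf, putting Golf no earlier than position 2. That position is achievable by scheduling exactly that predecessor first.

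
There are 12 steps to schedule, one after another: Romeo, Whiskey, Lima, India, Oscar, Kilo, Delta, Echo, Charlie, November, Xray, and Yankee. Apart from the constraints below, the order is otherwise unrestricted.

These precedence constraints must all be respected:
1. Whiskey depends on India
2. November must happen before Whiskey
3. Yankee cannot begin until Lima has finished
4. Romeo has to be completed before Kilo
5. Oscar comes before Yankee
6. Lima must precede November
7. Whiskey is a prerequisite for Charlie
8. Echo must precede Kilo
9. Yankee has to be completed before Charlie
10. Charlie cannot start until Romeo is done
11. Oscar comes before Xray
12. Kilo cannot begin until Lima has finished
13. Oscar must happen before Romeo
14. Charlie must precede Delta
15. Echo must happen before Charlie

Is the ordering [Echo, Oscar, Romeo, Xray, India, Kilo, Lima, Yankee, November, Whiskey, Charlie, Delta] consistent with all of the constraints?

The sequence places Kilo ahead of Lima.
That contradicts the constraint that Lima must precede Kilo.

No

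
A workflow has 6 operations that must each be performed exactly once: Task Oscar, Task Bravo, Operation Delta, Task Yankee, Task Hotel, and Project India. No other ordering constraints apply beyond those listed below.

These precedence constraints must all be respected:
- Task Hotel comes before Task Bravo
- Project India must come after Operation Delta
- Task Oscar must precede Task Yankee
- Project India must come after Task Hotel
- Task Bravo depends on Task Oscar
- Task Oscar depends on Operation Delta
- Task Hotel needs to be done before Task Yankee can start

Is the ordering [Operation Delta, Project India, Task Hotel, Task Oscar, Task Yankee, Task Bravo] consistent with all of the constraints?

No

In the proposed order, Project India appears before Task Hotel.
That contradicts the constraint that Task Hotel must precede Project India.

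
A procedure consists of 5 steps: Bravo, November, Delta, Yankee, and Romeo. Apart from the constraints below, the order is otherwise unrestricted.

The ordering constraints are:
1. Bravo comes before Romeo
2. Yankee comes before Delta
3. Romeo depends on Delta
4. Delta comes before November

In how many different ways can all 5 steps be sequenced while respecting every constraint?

2 steps have no prerequisites (Bravo, Yankee), so any of them could come first.
Counting all ways to extend the partial order to a total order gives 7.

7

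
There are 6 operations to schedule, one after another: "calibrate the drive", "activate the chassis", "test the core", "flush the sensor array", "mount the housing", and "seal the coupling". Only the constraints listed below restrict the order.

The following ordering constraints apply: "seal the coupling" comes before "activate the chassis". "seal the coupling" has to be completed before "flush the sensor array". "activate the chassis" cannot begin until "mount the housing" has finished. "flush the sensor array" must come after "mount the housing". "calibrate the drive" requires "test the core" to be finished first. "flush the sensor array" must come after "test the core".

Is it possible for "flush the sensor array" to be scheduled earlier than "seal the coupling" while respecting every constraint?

No

Following "seal the coupling" → "flush the sensor array", "seal the coupling" must precede "flush the sensor array" in every valid ordering.
Hence "flush the sensor array" can never be scheduled before "seal the coupling".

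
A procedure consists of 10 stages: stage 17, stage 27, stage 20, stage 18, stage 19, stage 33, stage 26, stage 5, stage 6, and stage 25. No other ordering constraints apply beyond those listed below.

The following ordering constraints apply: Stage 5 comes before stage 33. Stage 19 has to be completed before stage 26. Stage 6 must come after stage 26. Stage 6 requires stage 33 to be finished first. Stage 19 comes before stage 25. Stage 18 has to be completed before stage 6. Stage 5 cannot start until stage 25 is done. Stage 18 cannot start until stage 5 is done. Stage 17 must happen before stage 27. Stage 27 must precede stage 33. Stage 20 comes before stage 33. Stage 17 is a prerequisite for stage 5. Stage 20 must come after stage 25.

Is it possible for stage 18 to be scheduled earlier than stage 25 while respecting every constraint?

No

Following stage 25 → stage 5 → stage 18, stage 25 must precede stage 18 in every valid ordering.
Hence stage 18 can never be scheduled before stage 25.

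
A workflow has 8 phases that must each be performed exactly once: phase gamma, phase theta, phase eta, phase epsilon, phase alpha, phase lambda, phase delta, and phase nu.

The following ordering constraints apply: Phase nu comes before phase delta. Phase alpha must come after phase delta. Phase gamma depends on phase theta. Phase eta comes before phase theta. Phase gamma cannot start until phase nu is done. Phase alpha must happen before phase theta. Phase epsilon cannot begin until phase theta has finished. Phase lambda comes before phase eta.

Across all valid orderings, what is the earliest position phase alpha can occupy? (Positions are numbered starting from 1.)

3

The phases that are forced before phase alpha, directly or transitively, are phase delta, phase nu. That's 2 phases.
With 2 mandatory predecessors, the earliest phase alpha can sit is position 2+1 = 3, and placing just those 2 first achieves it.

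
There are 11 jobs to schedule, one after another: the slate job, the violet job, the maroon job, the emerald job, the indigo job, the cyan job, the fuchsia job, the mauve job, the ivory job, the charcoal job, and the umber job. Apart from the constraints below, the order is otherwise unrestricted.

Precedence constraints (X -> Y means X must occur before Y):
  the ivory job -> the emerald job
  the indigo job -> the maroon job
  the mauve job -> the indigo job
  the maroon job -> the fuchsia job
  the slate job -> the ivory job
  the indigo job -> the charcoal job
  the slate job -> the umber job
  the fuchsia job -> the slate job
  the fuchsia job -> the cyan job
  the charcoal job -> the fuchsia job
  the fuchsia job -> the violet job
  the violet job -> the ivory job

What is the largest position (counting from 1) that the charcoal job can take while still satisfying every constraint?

4

Every job that must follow the charcoal job has to come after it. Tracing all chains starting from the charcoal job, those jobs are: the slate job, the violet job, the emerald job, the cyan job, the fuchsia job, the ivory job, the umber job — 7 in total.
So at least 7 jobs follow the charcoal job, putting the charcoal job no later than position 4. That position is achievable by scheduling everything else first.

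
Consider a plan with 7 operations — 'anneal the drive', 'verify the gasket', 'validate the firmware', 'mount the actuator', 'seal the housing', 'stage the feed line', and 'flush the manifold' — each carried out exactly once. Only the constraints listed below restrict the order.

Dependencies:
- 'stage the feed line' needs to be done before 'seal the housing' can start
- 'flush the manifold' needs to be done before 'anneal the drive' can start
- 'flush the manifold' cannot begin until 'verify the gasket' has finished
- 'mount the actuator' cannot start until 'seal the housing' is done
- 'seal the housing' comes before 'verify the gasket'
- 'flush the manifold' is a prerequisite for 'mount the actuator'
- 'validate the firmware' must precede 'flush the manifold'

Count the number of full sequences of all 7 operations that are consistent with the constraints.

8

2 operations have no prerequisites ('validate the firmware', 'stage the feed line'), so any of them could come first.
Systematically extending each partial ordering one operation at a time and counting, there are 8 complete orderings.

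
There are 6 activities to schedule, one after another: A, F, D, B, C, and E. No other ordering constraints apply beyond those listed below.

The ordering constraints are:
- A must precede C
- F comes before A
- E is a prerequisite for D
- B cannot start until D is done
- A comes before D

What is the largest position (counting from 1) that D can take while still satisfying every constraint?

Following the constraints forward from D, its only required successor is B.
So at least 1 activity follows D, putting D no later than position 5. That position is achievable by scheduling everything else first.

5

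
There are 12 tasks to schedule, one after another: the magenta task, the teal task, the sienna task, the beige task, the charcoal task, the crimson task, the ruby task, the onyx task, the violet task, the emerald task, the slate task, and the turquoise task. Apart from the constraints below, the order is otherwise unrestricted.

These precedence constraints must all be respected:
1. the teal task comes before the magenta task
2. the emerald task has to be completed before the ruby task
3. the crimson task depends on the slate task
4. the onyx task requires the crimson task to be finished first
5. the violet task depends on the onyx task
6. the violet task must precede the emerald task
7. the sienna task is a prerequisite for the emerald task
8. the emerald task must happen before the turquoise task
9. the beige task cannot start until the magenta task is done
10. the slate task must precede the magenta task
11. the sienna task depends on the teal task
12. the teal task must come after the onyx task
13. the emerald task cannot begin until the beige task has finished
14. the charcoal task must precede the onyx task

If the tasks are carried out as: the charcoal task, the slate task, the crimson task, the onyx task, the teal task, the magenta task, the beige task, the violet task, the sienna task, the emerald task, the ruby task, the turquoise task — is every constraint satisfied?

Checking each listed constraint against this order: for instance, the teal task is in position 5 and the sienna task in position 9, so that constraint holds — and the remaining constraints check out the same way.

Yes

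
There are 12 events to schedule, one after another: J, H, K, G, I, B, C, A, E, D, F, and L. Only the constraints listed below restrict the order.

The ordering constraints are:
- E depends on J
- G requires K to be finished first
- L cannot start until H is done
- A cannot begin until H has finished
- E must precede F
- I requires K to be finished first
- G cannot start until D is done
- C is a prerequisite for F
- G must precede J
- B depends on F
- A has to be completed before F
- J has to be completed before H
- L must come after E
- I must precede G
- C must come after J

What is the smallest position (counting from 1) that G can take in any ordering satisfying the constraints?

4

Every event that must precede G has to come before it. Tracing all chains that end at G, those events are: K, I, D — 3 in total.
With 3 mandatory predecessors, the earliest G can sit is position 3+1 = 4, and placing just those 3 first achieves it.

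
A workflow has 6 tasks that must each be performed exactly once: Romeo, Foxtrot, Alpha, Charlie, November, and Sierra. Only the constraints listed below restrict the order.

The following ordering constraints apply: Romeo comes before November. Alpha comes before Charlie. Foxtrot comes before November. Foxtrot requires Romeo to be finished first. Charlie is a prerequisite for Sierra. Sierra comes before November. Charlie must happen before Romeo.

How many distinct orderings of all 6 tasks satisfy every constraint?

Alpha is the only task with nothing required before it, so every ordering starts there.
Enumerating by repeatedly choosing an available task (one whose prerequisites are all placed) gives 3 distinct complete orderings.

3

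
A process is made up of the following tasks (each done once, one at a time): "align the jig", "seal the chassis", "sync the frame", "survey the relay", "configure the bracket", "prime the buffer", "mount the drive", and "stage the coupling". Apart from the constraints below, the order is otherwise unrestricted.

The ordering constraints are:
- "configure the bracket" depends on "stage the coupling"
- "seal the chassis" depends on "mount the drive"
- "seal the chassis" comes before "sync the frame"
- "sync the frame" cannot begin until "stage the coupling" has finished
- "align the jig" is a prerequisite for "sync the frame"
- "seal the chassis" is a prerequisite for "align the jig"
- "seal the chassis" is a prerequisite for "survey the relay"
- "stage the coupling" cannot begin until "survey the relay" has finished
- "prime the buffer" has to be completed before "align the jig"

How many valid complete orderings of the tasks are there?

30

2 tasks have no prerequisites ("prime the buffer", "mount the drive"), so any of them could come first.
Systematically extending each partial ordering one task at a time and counting, there are 30 complete orderings.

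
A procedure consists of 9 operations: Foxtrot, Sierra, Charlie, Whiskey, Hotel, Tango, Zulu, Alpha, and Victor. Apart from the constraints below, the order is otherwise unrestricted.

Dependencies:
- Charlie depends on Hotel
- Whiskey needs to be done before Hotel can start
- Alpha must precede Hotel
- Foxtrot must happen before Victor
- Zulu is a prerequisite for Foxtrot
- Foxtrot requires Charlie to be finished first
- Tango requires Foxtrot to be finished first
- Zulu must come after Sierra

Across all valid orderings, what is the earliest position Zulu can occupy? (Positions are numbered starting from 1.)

Working backwards through the constraints from Zulu, its only required predecessor is Sierra.
So at minimum 1 operation comes before Zulu, putting Zulu no earlier than position 2. That position is achievable by scheduling exactly that predecessor first.

2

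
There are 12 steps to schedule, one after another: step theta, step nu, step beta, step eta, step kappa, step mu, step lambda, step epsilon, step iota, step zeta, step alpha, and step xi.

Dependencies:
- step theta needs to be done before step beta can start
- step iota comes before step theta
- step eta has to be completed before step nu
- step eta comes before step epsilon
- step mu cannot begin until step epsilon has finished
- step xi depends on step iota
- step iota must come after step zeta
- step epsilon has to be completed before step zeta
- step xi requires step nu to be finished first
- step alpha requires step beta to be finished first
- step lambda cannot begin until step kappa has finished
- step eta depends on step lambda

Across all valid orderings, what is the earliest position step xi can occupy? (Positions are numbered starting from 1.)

Every step that must precede step xi has to come before it. Tracing all chains that end at step xi, those steps are: step nu, step eta, step kappa, step lambda, step epsilon, step iota, step zeta — 7 in total.
With 7 mandatory predecessors, the earliest step xi can sit is position 7+1 = 8, and placing just those 7 first achieves it.

8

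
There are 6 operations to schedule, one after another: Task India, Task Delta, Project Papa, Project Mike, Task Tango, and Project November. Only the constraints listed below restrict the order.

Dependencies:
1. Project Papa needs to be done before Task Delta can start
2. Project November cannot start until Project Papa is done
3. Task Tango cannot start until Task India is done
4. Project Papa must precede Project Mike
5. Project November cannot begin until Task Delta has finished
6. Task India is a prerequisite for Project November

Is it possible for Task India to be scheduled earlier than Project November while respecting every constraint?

Every valid ordering already has Task India before Project November (the constraints require it), so in particular at least one does.

Yes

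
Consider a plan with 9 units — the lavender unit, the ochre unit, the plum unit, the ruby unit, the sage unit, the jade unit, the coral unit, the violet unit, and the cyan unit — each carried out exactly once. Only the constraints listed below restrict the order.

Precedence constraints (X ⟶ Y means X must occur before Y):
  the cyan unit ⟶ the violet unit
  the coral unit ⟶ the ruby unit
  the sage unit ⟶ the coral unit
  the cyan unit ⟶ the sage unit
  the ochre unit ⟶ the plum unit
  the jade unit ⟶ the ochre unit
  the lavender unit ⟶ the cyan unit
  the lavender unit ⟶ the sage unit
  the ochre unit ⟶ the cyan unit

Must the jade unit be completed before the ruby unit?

Yes

There is a constraint chain the jade unit → the ochre unit → the cyan unit → the sage unit → the coral unit → the ruby unit.
Hence the jade unit necessarily comes before the ruby unit.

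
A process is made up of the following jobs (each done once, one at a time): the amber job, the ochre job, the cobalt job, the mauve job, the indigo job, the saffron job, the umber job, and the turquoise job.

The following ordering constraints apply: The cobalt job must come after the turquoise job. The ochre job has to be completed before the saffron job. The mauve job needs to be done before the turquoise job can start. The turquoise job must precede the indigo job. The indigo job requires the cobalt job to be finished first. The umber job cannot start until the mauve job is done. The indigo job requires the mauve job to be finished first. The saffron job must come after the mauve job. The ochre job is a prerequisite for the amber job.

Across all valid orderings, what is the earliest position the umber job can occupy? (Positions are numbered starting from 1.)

Working backwards through the constraints from the umber job, its only required predecessor is the mauve job.
So at minimum 1 job comes before the umber job, putting the umber job no earlier than position 2. That position is achievable by scheduling exactly that predecessor first.

2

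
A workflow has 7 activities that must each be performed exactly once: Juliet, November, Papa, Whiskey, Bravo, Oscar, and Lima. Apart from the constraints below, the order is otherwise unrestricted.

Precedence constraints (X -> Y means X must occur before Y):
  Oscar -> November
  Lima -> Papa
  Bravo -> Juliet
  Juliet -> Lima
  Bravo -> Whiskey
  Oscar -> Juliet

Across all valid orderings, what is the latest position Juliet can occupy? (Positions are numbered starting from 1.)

Following every chain forward from Juliet, the activities that must come later are Papa, Lima — 2 of them.
With 2 mandatory successors out of 7 activities total, the latest slot for Juliet is 7−2 = 5, and it's reachable by doing all non-successors before Juliet.

5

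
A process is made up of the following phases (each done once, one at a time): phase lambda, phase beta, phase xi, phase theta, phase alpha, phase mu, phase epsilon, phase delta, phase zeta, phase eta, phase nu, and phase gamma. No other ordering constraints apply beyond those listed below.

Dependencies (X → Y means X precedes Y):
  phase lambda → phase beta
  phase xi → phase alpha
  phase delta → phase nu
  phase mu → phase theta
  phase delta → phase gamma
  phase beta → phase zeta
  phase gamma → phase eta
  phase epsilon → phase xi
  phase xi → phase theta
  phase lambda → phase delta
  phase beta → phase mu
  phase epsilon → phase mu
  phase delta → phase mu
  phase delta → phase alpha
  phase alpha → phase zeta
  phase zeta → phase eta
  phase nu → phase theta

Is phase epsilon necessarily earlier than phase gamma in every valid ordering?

Nothing in the constraints links phase epsilon and phase gamma; they are unordered relative to each other.
So phase epsilon can come before phase gamma or after — it is not forced.

No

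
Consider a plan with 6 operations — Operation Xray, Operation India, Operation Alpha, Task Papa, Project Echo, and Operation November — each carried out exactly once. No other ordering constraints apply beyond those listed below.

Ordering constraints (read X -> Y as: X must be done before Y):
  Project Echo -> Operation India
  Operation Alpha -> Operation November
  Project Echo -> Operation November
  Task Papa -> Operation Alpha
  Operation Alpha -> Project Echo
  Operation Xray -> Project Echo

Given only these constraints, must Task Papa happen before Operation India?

Yes

Following the dependencies: Task Papa → Operation Alpha → Project Echo → Operation India.
That forces Task Papa before Operation India in every valid schedule.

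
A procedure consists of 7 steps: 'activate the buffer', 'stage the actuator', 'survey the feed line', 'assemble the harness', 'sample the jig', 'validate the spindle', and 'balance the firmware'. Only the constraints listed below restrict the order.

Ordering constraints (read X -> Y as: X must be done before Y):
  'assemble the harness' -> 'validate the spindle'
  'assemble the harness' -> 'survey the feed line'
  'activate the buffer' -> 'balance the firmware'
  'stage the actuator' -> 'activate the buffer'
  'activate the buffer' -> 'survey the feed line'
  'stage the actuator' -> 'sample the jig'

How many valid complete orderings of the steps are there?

144

The steps with no prerequisites are 'stage the actuator', 'assemble the harness'; any of them can be placed first.
Counting all ways to extend the partial order to a total order gives 144.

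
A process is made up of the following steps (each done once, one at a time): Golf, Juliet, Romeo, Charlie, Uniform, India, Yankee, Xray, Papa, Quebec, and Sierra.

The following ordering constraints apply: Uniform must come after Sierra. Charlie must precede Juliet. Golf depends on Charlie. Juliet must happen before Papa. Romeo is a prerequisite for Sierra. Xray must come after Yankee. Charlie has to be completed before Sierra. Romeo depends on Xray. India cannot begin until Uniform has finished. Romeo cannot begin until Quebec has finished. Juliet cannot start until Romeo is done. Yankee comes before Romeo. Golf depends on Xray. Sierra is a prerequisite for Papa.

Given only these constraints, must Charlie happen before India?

Yes

Following the dependencies: Charlie → Sierra → Uniform → India.
So Charlie must precede India in any valid ordering.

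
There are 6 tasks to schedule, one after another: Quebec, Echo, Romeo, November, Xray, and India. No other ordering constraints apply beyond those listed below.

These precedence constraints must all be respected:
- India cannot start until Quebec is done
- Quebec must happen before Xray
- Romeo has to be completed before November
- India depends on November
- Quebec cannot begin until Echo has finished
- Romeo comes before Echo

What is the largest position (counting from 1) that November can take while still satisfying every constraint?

Following the constraints forward from November, its only required successor is India.
With 1 mandatory successor out of 6 tasks total, the latest slot for November is 6−1 = 5, and it's reachable by doing all non-successors before November.

5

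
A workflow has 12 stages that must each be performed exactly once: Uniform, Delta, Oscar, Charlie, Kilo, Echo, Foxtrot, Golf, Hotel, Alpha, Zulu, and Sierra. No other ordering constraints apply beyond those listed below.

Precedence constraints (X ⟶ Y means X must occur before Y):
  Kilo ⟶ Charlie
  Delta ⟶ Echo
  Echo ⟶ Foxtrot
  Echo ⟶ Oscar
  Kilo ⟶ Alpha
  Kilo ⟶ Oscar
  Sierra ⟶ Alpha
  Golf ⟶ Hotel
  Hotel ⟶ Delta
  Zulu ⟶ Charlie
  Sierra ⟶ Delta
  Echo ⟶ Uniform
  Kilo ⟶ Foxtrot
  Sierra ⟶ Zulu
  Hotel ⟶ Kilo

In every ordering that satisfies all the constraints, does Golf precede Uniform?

Following the dependencies: Golf → Hotel → Delta → Echo → Uniform.
That forces Golf before Uniform in every valid schedule.

Yes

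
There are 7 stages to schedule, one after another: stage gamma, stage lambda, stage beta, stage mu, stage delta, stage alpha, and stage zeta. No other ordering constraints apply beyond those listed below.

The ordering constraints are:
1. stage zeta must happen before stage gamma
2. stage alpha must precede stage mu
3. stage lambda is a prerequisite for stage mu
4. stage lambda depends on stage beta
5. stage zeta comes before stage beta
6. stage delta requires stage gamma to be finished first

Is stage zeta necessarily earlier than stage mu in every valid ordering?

Yes

Chaining the stated constraints: stage zeta → stage beta → stage lambda → stage mu.
So stage zeta must precede stage mu in any valid ordering.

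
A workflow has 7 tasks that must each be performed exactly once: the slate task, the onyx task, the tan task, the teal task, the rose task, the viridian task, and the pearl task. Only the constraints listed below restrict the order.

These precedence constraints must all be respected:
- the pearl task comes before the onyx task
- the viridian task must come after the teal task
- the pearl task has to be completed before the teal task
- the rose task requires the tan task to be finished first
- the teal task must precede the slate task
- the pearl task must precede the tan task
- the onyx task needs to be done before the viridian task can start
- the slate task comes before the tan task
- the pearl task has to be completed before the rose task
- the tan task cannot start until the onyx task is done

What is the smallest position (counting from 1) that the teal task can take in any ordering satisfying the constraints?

The only task forced before the teal task (directly or transitively) is the pearl task.
So at minimum 1 task comes before the teal task, putting the teal task no earlier than position 2. That position is achievable by scheduling exactly that predecessor first.

2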